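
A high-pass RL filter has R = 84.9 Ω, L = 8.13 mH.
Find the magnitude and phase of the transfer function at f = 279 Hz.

Step 1 — Angular frequency: ω = 2π·279 = 1753 rad/s.
Step 2 — Transfer function: H(jω) = jωL/(R + jωL).
Step 3 — Numerator jωL = j·14.25; denominator R + jωL = 84.9 + j14.25.
Step 4 — H = 0.02741 + j0.1633.
Step 5 — Magnitude: |H| = 0.1656 (-15.6 dB); phase: φ = 80.5°.

|H| = 0.1656 (-15.6 dB), φ = 80.5°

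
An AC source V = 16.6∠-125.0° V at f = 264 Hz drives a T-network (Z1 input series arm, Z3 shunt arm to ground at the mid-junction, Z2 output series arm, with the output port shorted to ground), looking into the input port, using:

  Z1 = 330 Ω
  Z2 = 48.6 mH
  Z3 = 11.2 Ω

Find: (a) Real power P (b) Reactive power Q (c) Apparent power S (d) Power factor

Step 1 — Angular frequency: ω = 2π·f = 2π·264 = 1659 rad/s.
Step 2 — Component impedances:
  Z1: Z = R = 330 Ω
  Z2: Z = jωL = j·1659·0.0486 = 0 + j80.62 Ω
  Z3: Z = R = 11.2 Ω
Step 3 — With the output port shorted to ground, the output series arm Z2 runs from the junction to ground; the shunt arm Z3 also runs from the junction to ground. They appear in parallel: Z3 || Z2 = 10.99 + j1.527 Ω.
Step 4 — Series with input arm Z1: Z_in = Z1 + (Z3 || Z2) = 341 + j1.527 Ω = 341∠0.3° Ω.
Step 5 — Source phasor: V = 16.6∠-125.0° V = -9.521 - j13.6 V.
Step 6 — Current: I = V / Z = -0.0281 - j0.03975 A = 0.04868∠-125.3° A.
Step 7 — Complex power: S = V·I* = 0.8081 + j0.003618 VA.
Step 8 — Real power: P = Re(S) = 0.8081 W.
Step 9 — Reactive power: Q = Im(S) = 0.003618 VAR.
Step 10 — Apparent power: |S| = 0.8081 VA.
Step 11 — Power factor: PF = P/|S| = 1 (lagging).

(a) P = 0.8081 W  (b) Q = 0.003618 VAR  (c) S = 0.8081 VA  (d) PF = 1 (lagging)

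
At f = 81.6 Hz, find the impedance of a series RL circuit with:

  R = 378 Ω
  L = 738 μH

Step 1 — Angular frequency: ω = 2π·f = 2π·81.6 = 512.7 rad/s.
Step 2 — Component impedances:
  R: Z = R = 378 Ω
  L: Z = jωL = j·512.7·0.000738 = 0 + j0.3784 Ω
Step 3 — Series combination: Z_total = R + L = 378 + j0.3784 Ω = 378∠0.1° Ω.

Z = 378 + j0.3784 Ω = 378∠0.1° Ω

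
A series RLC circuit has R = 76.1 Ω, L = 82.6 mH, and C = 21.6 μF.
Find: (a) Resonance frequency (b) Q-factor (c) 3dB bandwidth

Step 1 — Resonance condition Im(Z)=0 gives ω₀ = 1/√(LC).
Step 2 — ω₀ = 1/√(0.0826·2.16e-05) = 748.7 rad/s.
Step 3 — f₀ = ω₀/(2π) = 119.2 Hz.
Step 4 — Series Q: Q = ω₀L/R = 748.7·0.0826/76.1 = 0.8126.
Step 5 — 3dB bandwidth: Δω = ω₀/Q = 921.3 rad/s; BW = Δω/(2π) = 146.6 Hz.

(a) f₀ = 119.2 Hz  (b) Q = 0.8126  (c) BW = 146.6 Hz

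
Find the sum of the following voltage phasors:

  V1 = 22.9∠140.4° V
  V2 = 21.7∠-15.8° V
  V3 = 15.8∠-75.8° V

Step 1 — Convert each phasor to rectangular form:
  V1 = 22.9·(cos(140.4°) + j·sin(140.4°)) = -17.64 + j14.6 V
  V2 = 21.7·(cos(-15.8°) + j·sin(-15.8°)) = 20.88 - j5.908 V
  V3 = 15.8·(cos(-75.8°) + j·sin(-75.8°)) = 3.876 - j15.32 V
Step 2 — Sum components: V_total = 7.111 - j6.629 V.
Step 3 — Convert to polar: |V_total| = 9.722 V, ∠V_total = -43.0°.

V_total = 9.722∠-43.0° V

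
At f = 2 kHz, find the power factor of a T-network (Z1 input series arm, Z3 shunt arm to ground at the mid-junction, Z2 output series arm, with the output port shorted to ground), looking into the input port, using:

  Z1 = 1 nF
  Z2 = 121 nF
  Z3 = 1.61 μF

Step 1 — Angular frequency: ω = 2π·f = 2π·2000 = 1.257e+04 rad/s.
Step 2 — Component impedances:
  Z1: Z = 1/(jωC) = -j/(ω·C) = 0 - j7.958e+04 Ω
  Z2: Z = 1/(jωC) = -j/(ω·C) = 0 - j657.7 Ω
  Z3: Z = 1/(jωC) = -j/(ω·C) = 0 - j49.43 Ω
Step 3 — With the output port shorted to ground, the output series arm Z2 runs from the junction to ground; the shunt arm Z3 also runs from the junction to ground. They appear in parallel: Z3 || Z2 = 0 - j45.97 Ω.
Step 4 — Series with input arm Z1: Z_in = Z1 + (Z3 || Z2) = 0 - j7.962e+04 Ω = 7.962e+04∠-90.0° Ω.
Step 5 — Power factor: PF = cos(φ) = Re(Z)/|Z| = 0/7.962e+04 = 0.
Step 6 — Type: Im(Z) = -7.962e+04 ⇒ leading (phase φ = -90.0°).

PF = 0 (leading, φ = -90.0°)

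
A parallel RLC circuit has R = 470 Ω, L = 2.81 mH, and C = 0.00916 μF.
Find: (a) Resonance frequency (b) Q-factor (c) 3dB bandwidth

Step 1 — Resonance: ω₀ = 1/√(LC) = 1/√(0.00281·9.16e-09) = 1.971e+05 rad/s.
Step 2 — f₀ = ω₀/(2π) = 3.137e+04 Hz.
Step 3 — Parallel Q: Q = R/(ω₀L) = 470/(1.971e+05·0.00281) = 0.8486.
Step 4 — Bandwidth: Δω = ω₀/Q = 2.323e+05 rad/s; BW = Δω/(2π) = 3.697e+04 Hz.

(a) f₀ = 3.137e+04 Hz  (b) Q = 0.8486  (c) BW = 3.697e+04 Hz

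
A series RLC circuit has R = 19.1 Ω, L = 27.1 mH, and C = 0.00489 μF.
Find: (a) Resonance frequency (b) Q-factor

Step 1 — Resonance condition Im(Z)=0 gives ω₀ = 1/√(LC).
Step 2 — ω₀ = 1/√(0.0271·4.89e-09) = 8.687e+04 rad/s.
Step 3 — f₀ = ω₀/(2π) = 1.383e+04 Hz.
Step 4 — Series Q: Q = ω₀L/R = 8.687e+04·0.0271/19.1 = 123.3.

(a) f₀ = 1.383e+04 Hz  (b) Q = 123.3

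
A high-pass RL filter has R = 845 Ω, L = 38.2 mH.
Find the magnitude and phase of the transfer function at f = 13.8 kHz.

Step 1 — Angular frequency: ω = 2π·1.38e+04 = 8.671e+04 rad/s.
Step 2 — Transfer function: H(jω) = jωL/(R + jωL).
Step 3 — Numerator jωL = j·3312; denominator R + jωL = 845 + j3312.
Step 4 — H = 0.9389 + j0.2395.
Step 5 — Magnitude: |H| = 0.969 (-0.3 dB); phase: φ = 14.3°.

|H| = 0.969 (-0.3 dB), φ = 14.3°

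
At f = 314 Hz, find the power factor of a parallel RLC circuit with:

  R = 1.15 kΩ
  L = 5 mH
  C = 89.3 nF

Step 1 — Angular frequency: ω = 2π·f = 2π·314 = 1973 rad/s.
Step 2 — Component impedances:
  R: Z = R = 1150 Ω
  L: Z = jωL = j·1973·0.005 = 0 + j9.865 Ω
  C: Z = 1/(jωC) = -j/(ω·C) = 0 - j5676 Ω
Step 3 — Parallel combination: 1/Z_total = 1/R + 1/L + 1/C; Z_total = 0.08491 + j9.881 Ω = 9.881∠89.5° Ω.
Step 4 — Power factor: PF = cos(φ) = Re(Z)/|Z| = 0.08491/9.881 = 0.008593.
Step 5 — Type: Im(Z) = 9.881 ⇒ lagging (phase φ = 89.5°).

PF = 0.008593 (lagging, φ = 89.5°)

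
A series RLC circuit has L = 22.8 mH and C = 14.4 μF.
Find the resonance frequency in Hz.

Step 1 — Resonance condition Im(Z)=0 gives ω₀ = 1/√(LC).
Step 2 — ω₀ = 1/√(0.0228·1.44e-05) = 1745 rad/s.
Step 3 — f₀ = ω₀/(2π) = 277.8 Hz.

f₀ = 277.8 Hz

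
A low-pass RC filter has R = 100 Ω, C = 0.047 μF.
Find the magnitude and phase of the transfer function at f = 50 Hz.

Step 1 — Angular frequency: ω = 2π·50 = 314.2 rad/s.
Step 2 — Transfer function: H(jω) = 1/(1 + jωRC).
Step 3 — Denominator: 1 + jωRC = 1 + j·314.2·100·4.7e-08 = 1 + j0.001477.
Step 4 — H = 1 - j0.001477.
Step 5 — Magnitude: |H| = 1 (-0.0 dB); phase: φ = -0.1°.

|H| = 1 (-0.0 dB), φ = -0.1°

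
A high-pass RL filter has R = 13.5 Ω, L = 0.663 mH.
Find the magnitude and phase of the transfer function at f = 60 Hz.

Step 1 — Angular frequency: ω = 2π·60 = 377 rad/s.
Step 2 — Transfer function: H(jω) = jωL/(R + jωL).
Step 3 — Numerator jωL = j·0.2499; denominator R + jωL = 13.5 + j0.2499.
Step 4 — H = 0.0003427 + j0.01851.
Step 5 — Magnitude: |H| = 0.01851 (-34.7 dB); phase: φ = 88.9°.

|H| = 0.01851 (-34.7 dB), φ = 88.9°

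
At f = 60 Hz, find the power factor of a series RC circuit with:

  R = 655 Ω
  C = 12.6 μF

Step 1 — Angular frequency: ω = 2π·f = 2π·60 = 377 rad/s.
Step 2 — Component impedances:
  R: Z = R = 655 Ω
  C: Z = 1/(jωC) = -j/(ω·C) = 0 - j210.5 Ω
Step 3 — Series combination: Z_total = R + C = 655 - j210.5 Ω = 688∠-17.8° Ω.
Step 4 — Power factor: PF = cos(φ) = Re(Z)/|Z| = 655/688 = 0.952.
Step 5 — Type: Im(Z) = -210.5 ⇒ leading (phase φ = -17.8°).

PF = 0.952 (leading, φ = -17.8°)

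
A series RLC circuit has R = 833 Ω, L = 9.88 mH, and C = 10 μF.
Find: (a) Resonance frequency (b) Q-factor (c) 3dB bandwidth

Step 1 — Resonance: ω₀ = 1/√(LC) = 1/√(0.00988·1e-05) = 3181 rad/s.
Step 2 — f₀ = ω₀/(2π) = 506.3 Hz.
Step 3 — Series Q: Q = ω₀L/R = 3181·0.00988/833 = 0.03773.
Step 4 — Bandwidth: Δω = ω₀/Q = 8.431e+04 rad/s; BW = Δω/(2π) = 1.342e+04 Hz.

(a) f₀ = 506.3 Hz  (b) Q = 0.03773  (c) BW = 1.342e+04 Hz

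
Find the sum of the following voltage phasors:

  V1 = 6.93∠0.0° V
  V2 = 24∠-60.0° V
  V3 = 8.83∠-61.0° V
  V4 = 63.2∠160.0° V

Step 1 — Convert each phasor to rectangular form:
  V1 = 6.93·(cos(0.0°) + j·sin(0.0°)) = 6.93 V
  V2 = 24·(cos(-60.0°) + j·sin(-60.0°)) = 12 - j20.78 V
  V3 = 8.83·(cos(-61.0°) + j·sin(-61.0°)) = 4.281 - j7.723 V
  V4 = 63.2·(cos(160.0°) + j·sin(160.0°)) = -59.39 + j21.62 V
Step 2 — Sum components: V_total = -36.18 - j6.892 V.
Step 3 — Convert to polar: |V_total| = 36.83 V, ∠V_total = -169.2°.

V_total = 36.83∠-169.2° V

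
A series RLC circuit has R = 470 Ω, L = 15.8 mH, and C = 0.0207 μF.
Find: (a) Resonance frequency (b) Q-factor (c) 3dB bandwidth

Step 1 — Resonance: ω₀ = 1/√(LC) = 1/√(0.0158·2.07e-08) = 5.53e+04 rad/s.
Step 2 — f₀ = ω₀/(2π) = 8800 Hz.
Step 3 — Series Q: Q = ω₀L/R = 5.53e+04·0.0158/470 = 1.859.
Step 4 — Bandwidth: Δω = ω₀/Q = 2.975e+04 rad/s; BW = Δω/(2π) = 4734 Hz.

(a) f₀ = 8800 Hz  (b) Q = 1.859  (c) BW = 4734 Hz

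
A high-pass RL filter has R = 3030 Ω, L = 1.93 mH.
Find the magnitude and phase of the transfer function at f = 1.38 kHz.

Step 1 — Angular frequency: ω = 2π·1380 = 8671 rad/s.
Step 2 — Transfer function: H(jω) = jωL/(R + jωL).
Step 3 — Numerator jωL = j·16.73; denominator R + jωL = 3030 + j16.73.
Step 4 — H = 3.05e-05 + j0.005523.
Step 5 — Magnitude: |H| = 0.005523 (-45.2 dB); phase: φ = 89.7°.

|H| = 0.005523 (-45.2 dB), φ = 89.7°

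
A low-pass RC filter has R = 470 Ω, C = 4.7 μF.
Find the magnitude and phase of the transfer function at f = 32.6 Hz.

Step 1 — Angular frequency: ω = 2π·32.6 = 204.8 rad/s.
Step 2 — Transfer function: H(jω) = 1/(1 + jωRC).
Step 3 — Denominator: 1 + jωRC = 1 + j·204.8·470·4.7e-06 = 1 + j0.4525.
Step 4 — H = 0.8301 - j0.3756.
Step 5 — Magnitude: |H| = 0.9111 (-0.8 dB); phase: φ = -24.3°.

|H| = 0.9111 (-0.8 dB), φ = -24.3°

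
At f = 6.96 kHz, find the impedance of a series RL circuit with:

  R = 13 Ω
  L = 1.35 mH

Step 1 — Angular frequency: ω = 2π·f = 2π·6960 = 4.373e+04 rad/s.
Step 2 — Component impedances:
  R: Z = R = 13 Ω
  L: Z = jωL = j·4.373e+04·0.00135 = 0 + j59.04 Ω
Step 3 — Series combination: Z_total = R + L = 13 + j59.04 Ω = 60.45∠77.6° Ω.

Z = 13 + j59.04 Ω = 60.45∠77.6° Ω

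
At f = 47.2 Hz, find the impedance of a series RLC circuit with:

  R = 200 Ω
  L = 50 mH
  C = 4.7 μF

Step 1 — Angular frequency: ω = 2π·f = 2π·47.2 = 296.6 rad/s.
Step 2 — Component impedances:
  R: Z = R = 200 Ω
  L: Z = jωL = j·296.6·0.05 = 0 + j14.83 Ω
  C: Z = 1/(jωC) = -j/(ω·C) = 0 - j717.4 Ω
Step 3 — Series combination: Z_total = R + L + C = 200 - j702.6 Ω = 730.5∠-74.1° Ω.

Z = 200 - j702.6 Ω = 730.5∠-74.1° Ω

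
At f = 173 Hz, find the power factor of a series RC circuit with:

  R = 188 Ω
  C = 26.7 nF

Step 1 — Angular frequency: ω = 2π·f = 2π·173 = 1087 rad/s.
Step 2 — Component impedances:
  R: Z = R = 188 Ω
  C: Z = 1/(jωC) = -j/(ω·C) = 0 - j3.446e+04 Ω
Step 3 — Series combination: Z_total = R + C = 188 - j3.446e+04 Ω = 3.446e+04∠-89.7° Ω.
Step 4 — Power factor: PF = cos(φ) = Re(Z)/|Z| = 188/3.446e+04 = 0.005456.
Step 5 — Type: Im(Z) = -3.446e+04 ⇒ leading (phase φ = -89.7°).

PF = 0.005456 (leading, φ = -89.7°)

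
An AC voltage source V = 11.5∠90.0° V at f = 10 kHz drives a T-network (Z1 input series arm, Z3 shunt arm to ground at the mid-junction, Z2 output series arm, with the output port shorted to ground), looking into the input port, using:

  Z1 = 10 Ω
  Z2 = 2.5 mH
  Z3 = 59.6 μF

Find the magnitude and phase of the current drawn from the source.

Step 1 — Angular frequency: ω = 2π·f = 2π·1e+04 = 6.283e+04 rad/s.
Step 2 — Component impedances:
  Z1: Z = R = 10 Ω
  Z2: Z = jωL = j·6.283e+04·0.0025 = 0 + j157.1 Ω
  Z3: Z = 1/(jωC) = -j/(ω·C) = 0 - j0.267 Ω
Step 3 — With the output port shorted to ground, the output series arm Z2 runs from the junction to ground; the shunt arm Z3 also runs from the junction to ground. They appear in parallel: Z3 || Z2 = 0 - j0.2675 Ω.
Step 4 — Series with input arm Z1: Z_in = Z1 + (Z3 || Z2) = 10 - j0.2675 Ω = 10∠-1.5° Ω.
Step 5 — Source phasor: V = 11.5∠90.0° V = 0 + j11.5 V.
Step 6 — Ohm's law: I = V / Z_total = (0 + j11.5) / (10 - j0.2675) = -0.03074 + j1.149 A.
Step 7 — Convert to polar: |I| = 1.15 A, ∠I = 91.5°.

I = 1.15∠91.5° A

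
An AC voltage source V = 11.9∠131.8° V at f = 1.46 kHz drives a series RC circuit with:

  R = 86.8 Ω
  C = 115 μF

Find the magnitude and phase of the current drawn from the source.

Step 1 — Angular frequency: ω = 2π·f = 2π·1460 = 9173 rad/s.
Step 2 — Component impedances:
  R: Z = R = 86.8 Ω
  C: Z = 1/(jωC) = -j/(ω·C) = 0 - j0.9479 Ω
Step 3 — Series combination: Z_total = R + C = 86.8 - j0.9479 Ω = 86.81∠-0.6° Ω.
Step 4 — Source phasor: V = 11.9∠131.8° V = -7.932 + j8.871 V.
Step 5 — Ohm's law: I = V / Z_total = (-7.932 + j8.871) / (86.8 - j0.9479) = -0.09248 + j0.1012 A.
Step 6 — Convert to polar: |I| = 0.1371 A, ∠I = 132.4°.

I = 0.1371∠132.4° A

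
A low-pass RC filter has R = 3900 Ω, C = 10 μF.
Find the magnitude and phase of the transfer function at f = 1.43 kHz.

Step 1 — Angular frequency: ω = 2π·1430 = 8985 rad/s.
Step 2 — Transfer function: H(jω) = 1/(1 + jωRC).
Step 3 — Denominator: 1 + jωRC = 1 + j·8985·3900·1e-05 = 1 + j350.4.
Step 4 — H = 8.144e-06 - j0.002854.
Step 5 — Magnitude: |H| = 0.002854 (-50.9 dB); phase: φ = -89.8°.

|H| = 0.002854 (-50.9 dB), φ = -89.8°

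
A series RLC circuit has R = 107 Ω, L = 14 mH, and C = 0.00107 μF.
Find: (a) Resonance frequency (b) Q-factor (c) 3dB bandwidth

Step 1 — Resonance: ω₀ = 1/√(LC) = 1/√(0.014·1.07e-09) = 2.584e+05 rad/s.
Step 2 — f₀ = ω₀/(2π) = 4.112e+04 Hz.
Step 3 — Series Q: Q = ω₀L/R = 2.584e+05·0.014/107 = 33.81.
Step 4 — Bandwidth: Δω = ω₀/Q = 7643 rad/s; BW = Δω/(2π) = 1216 Hz.

(a) f₀ = 4.112e+04 Hz  (b) Q = 33.81  (c) BW = 1216 Hz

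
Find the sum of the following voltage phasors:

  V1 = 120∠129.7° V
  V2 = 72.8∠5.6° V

Step 1 — Convert each phasor to rectangular form:
  V1 = 120·(cos(129.7°) + j·sin(129.7°)) = -76.65 + j92.33 V
  V2 = 72.8·(cos(5.6°) + j·sin(5.6°)) = 72.45 + j7.104 V
Step 2 — Sum components: V_total = -4.2 + j99.43 V.
Step 3 — Convert to polar: |V_total| = 99.52 V, ∠V_total = 92.4°.

V_total = 99.52∠92.4° V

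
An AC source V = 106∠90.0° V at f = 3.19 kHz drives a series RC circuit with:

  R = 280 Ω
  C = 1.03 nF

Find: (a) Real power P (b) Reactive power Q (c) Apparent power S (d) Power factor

Step 1 — Angular frequency: ω = 2π·f = 2π·3190 = 2.004e+04 rad/s.
Step 2 — Component impedances:
  R: Z = R = 280 Ω
  C: Z = 1/(jωC) = -j/(ω·C) = 0 - j4.844e+04 Ω
Step 3 — Series combination: Z_total = R + C = 280 - j4.844e+04 Ω = 4.844e+04∠-89.7° Ω.
Step 4 — Source phasor: V = 106∠90.0° V = 0 + j106 V.
Step 5 — Current: I = V / Z = -0.002188 + j1.265e-05 A = 0.002188∠179.7° A.
Step 6 — Complex power: S = V·I* = 0.001341 - j0.232 VA.
Step 7 — Real power: P = Re(S) = 0.001341 W.
Step 8 — Reactive power: Q = Im(S) = -0.232 VAR.
Step 9 — Apparent power: |S| = 0.232 VA.
Step 10 — Power factor: PF = P/|S| = 0.00578 (leading).

(a) P = 0.001341 W  (b) Q = -0.232 VAR  (c) S = 0.232 VA  (d) PF = 0.00578 (leading)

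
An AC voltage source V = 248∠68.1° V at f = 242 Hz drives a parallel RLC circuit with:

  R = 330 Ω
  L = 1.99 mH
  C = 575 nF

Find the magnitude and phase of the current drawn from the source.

Step 1 — Angular frequency: ω = 2π·f = 2π·242 = 1521 rad/s.
Step 2 — Component impedances:
  R: Z = R = 330 Ω
  L: Z = jωL = j·1521·0.00199 = 0 + j3.026 Ω
  C: Z = 1/(jωC) = -j/(ω·C) = 0 - j1144 Ω
Step 3 — Parallel combination: 1/Z_total = 1/R + 1/L + 1/C; Z_total = 0.02789 + j3.034 Ω = 3.034∠89.5° Ω.
Step 4 — Source phasor: V = 248∠68.1° V = 92.5 + j230.1 V.
Step 5 — Ohm's law: I = V / Z_total = (92.5 + j230.1) / (0.02789 + j3.034) = 76.12 - j29.79 A.
Step 6 — Convert to polar: |I| = 81.75 A, ∠I = -21.4°.

I = 81.75∠-21.4° A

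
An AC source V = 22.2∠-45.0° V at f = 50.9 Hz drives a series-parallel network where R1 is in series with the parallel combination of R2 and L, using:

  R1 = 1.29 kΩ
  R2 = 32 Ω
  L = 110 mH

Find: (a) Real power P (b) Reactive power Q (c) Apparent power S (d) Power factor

Step 1 — Angular frequency: ω = 2π·f = 2π·50.9 = 319.8 rad/s.
Step 2 — Component impedances:
  R1: Z = R = 1290 Ω
  R2: Z = R = 32 Ω
  L: Z = jωL = j·319.8·0.11 = 0 + j35.18 Ω
Step 3 — Parallel branch: R2 || L = 1/(1/R2 + 1/L) = 17.51 + j15.93 Ω.
Step 4 — Series with R1: Z_total = R1 + (R2 || L) = 1308 + j15.93 Ω = 1308∠0.7° Ω.
Step 5 — Source phasor: V = 22.2∠-45.0° V = 15.7 - j15.7 V.
Step 6 — Current: I = V / Z = 0.01186 - j0.01215 A = 0.01698∠-45.7° A.
Step 7 — Complex power: S = V·I* = 0.3769 + j0.004591 VA.
Step 8 — Real power: P = Re(S) = 0.3769 W.
Step 9 — Reactive power: Q = Im(S) = 0.004591 VAR.
Step 10 — Apparent power: |S| = 0.3769 VA.
Step 11 — Power factor: PF = P/|S| = 0.9999 (lagging).

(a) P = 0.3769 W  (b) Q = 0.004591 VAR  (c) S = 0.3769 VA  (d) PF = 0.9999 (lagging)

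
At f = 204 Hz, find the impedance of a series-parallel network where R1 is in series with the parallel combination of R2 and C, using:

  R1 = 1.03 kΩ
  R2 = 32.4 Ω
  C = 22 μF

Step 1 — Angular frequency: ω = 2π·f = 2π·204 = 1282 rad/s.
Step 2 — Component impedances:
  R1: Z = R = 1030 Ω
  R2: Z = R = 32.4 Ω
  C: Z = 1/(jωC) = -j/(ω·C) = 0 - j35.46 Ω
Step 3 — Parallel branch: R2 || C = 1/(1/R2 + 1/C) = 17.66 - j16.13 Ω.
Step 4 — Series with R1: Z_total = R1 + (R2 || C) = 1048 - j16.13 Ω = 1048∠-0.9° Ω.

Z = 1048 - j16.13 Ω = 1048∠-0.9° Ω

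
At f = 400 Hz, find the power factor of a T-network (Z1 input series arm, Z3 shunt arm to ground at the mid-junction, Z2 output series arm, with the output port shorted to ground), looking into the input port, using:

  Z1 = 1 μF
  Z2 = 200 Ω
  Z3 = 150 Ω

Step 1 — Angular frequency: ω = 2π·f = 2π·400 = 2513 rad/s.
Step 2 — Component impedances:
  Z1: Z = 1/(jωC) = -j/(ω·C) = 0 - j397.9 Ω
  Z2: Z = R = 200 Ω
  Z3: Z = R = 150 Ω
Step 3 — With the output port shorted to ground, the output series arm Z2 runs from the junction to ground; the shunt arm Z3 also runs from the junction to ground. They appear in parallel: Z3 || Z2 = 85.71 Ω.
Step 4 — Series with input arm Z1: Z_in = Z1 + (Z3 || Z2) = 85.71 - j397.9 Ω = 407∠-77.8° Ω.
Step 5 — Power factor: PF = cos(φ) = Re(Z)/|Z| = 85.71/407 = 0.2106.
Step 6 — Type: Im(Z) = -397.9 ⇒ leading (phase φ = -77.8°).

PF = 0.2106 (leading, φ = -77.8°)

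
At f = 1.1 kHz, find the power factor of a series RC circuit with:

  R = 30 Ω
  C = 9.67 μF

Step 1 — Angular frequency: ω = 2π·f = 2π·1100 = 6912 rad/s.
Step 2 — Component impedances:
  R: Z = R = 30 Ω
  C: Z = 1/(jωC) = -j/(ω·C) = 0 - j14.96 Ω
Step 3 — Series combination: Z_total = R + C = 30 - j14.96 Ω = 33.52∠-26.5° Ω.
Step 4 — Power factor: PF = cos(φ) = Re(Z)/|Z| = 30/33.524 = 0.8949.
Step 5 — Type: Im(Z) = -14.96 ⇒ leading (phase φ = -26.5°).

PF = 0.8949 (leading, φ = -26.5°)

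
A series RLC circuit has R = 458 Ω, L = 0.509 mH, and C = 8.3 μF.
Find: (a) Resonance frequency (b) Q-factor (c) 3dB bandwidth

Step 1 — Resonance condition Im(Z)=0 gives ω₀ = 1/√(LC).
Step 2 — ω₀ = 1/√(0.000509·8.3e-06) = 1.539e+04 rad/s.
Step 3 — f₀ = ω₀/(2π) = 2449 Hz.
Step 4 — Series Q: Q = ω₀L/R = 1.539e+04·0.000509/458 = 0.0171.
Step 5 — 3dB bandwidth: Δω = ω₀/Q = 8.998e+05 rad/s; BW = Δω/(2π) = 1.432e+05 Hz.

(a) f₀ = 2449 Hz  (b) Q = 0.0171  (c) BW = 1.432e+05 Hz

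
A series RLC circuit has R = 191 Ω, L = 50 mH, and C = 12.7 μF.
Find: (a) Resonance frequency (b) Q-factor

Step 1 — Resonance condition Im(Z)=0 gives ω₀ = 1/√(LC).
Step 2 — ω₀ = 1/√(0.05·1.27e-05) = 1255 rad/s.
Step 3 — f₀ = ω₀/(2π) = 199.7 Hz.
Step 4 — Series Q: Q = ω₀L/R = 1255·0.05/191 = 0.3285.

(a) f₀ = 199.7 Hz  (b) Q = 0.3285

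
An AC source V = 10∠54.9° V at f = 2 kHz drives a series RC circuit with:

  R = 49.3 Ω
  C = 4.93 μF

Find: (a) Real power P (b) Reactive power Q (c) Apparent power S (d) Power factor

Step 1 — Angular frequency: ω = 2π·f = 2π·2000 = 1.257e+04 rad/s.
Step 2 — Component impedances:
  R: Z = R = 49.3 Ω
  C: Z = 1/(jωC) = -j/(ω·C) = 0 - j16.14 Ω
Step 3 — Series combination: Z_total = R + C = 49.3 - j16.14 Ω = 51.88∠-18.1° Ω.
Step 4 — Source phasor: V = 10∠54.9° V = 5.75 + j8.181 V.
Step 5 — Current: I = V / Z = 0.05627 + j0.1844 A = 0.1928∠73.0° A.
Step 6 — Complex power: S = V·I* = 1.832 - j0.5998 VA.
Step 7 — Real power: P = Re(S) = 1.832 W.
Step 8 — Reactive power: Q = Im(S) = -0.5998 VAR.
Step 9 — Apparent power: |S| = 1.928 VA.
Step 10 — Power factor: PF = P/|S| = 0.9504 (leading).

(a) P = 1.832 W  (b) Q = -0.5998 VAR  (c) S = 1.928 VA  (d) PF = 0.9504 (leading)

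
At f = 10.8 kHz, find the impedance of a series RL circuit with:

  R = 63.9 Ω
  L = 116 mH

Step 1 — Angular frequency: ω = 2π·f = 2π·1.08e+04 = 6.786e+04 rad/s.
Step 2 — Component impedances:
  R: Z = R = 63.9 Ω
  L: Z = jωL = j·6.786e+04·0.116 = 0 + j7872 Ω
Step 3 — Series combination: Z_total = R + L = 63.9 + j7872 Ω = 7872∠89.5° Ω.

Z = 63.9 + j7872 Ω = 7872∠89.5° Ω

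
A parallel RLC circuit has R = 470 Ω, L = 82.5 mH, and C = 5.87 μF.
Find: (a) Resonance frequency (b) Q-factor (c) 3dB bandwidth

Step 1 — Resonance: ω₀ = 1/√(LC) = 1/√(0.0825·5.87e-06) = 1437 rad/s.
Step 2 — f₀ = ω₀/(2π) = 228.7 Hz.
Step 3 — Parallel Q: Q = R/(ω₀L) = 470/(1437·0.0825) = 3.965.
Step 4 — Bandwidth: Δω = ω₀/Q = 362.5 rad/s; BW = Δω/(2π) = 57.69 Hz.

(a) f₀ = 228.7 Hz  (b) Q = 3.965  (c) BW = 57.69 Hz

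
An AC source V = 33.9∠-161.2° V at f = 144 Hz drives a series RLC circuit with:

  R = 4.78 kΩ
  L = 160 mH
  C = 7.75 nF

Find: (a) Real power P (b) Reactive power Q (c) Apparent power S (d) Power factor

Step 1 — Angular frequency: ω = 2π·f = 2π·144 = 904.8 rad/s.
Step 2 — Component impedances:
  R: Z = R = 4780 Ω
  L: Z = jωL = j·904.8·0.16 = 0 + j144.8 Ω
  C: Z = 1/(jωC) = -j/(ω·C) = 0 - j1.426e+05 Ω
Step 3 — Series combination: Z_total = R + L + C = 4780 - j1.425e+05 Ω = 1.425e+05∠-88.1° Ω.
Step 4 — Source phasor: V = 33.9∠-161.2° V = -32.09 - j10.92 V.
Step 5 — Current: I = V / Z = 6.905e-05 - j0.0002276 A = 0.0002378∠-73.1° A.
Step 6 — Complex power: S = V·I* = 0.0002703 - j0.008057 VA.
Step 7 — Real power: P = Re(S) = 0.0002703 W.
Step 8 — Reactive power: Q = Im(S) = -0.008057 VAR.
Step 9 — Apparent power: |S| = 0.008062 VA.
Step 10 — Power factor: PF = P/|S| = 0.03353 (leading).

(a) P = 0.0002703 W  (b) Q = -0.008057 VAR  (c) S = 0.008062 VA  (d) PF = 0.03353 (leading)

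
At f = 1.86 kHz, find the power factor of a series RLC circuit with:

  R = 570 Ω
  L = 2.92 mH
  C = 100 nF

Step 1 — Angular frequency: ω = 2π·f = 2π·1860 = 1.169e+04 rad/s.
Step 2 — Component impedances:
  R: Z = R = 570 Ω
  L: Z = jωL = j·1.169e+04·0.00292 = 0 + j34.13 Ω
  C: Z = 1/(jωC) = -j/(ω·C) = 0 - j855.7 Ω
Step 3 — Series combination: Z_total = R + L + C = 570 - j821.5 Ω = 999.9∠-55.2° Ω.
Step 4 — Power factor: PF = cos(φ) = Re(Z)/|Z| = 570/999.92 = 0.57.
Step 5 — Type: Im(Z) = -821.5 ⇒ leading (phase φ = -55.2°).

PF = 0.57 (leading, φ = -55.2°)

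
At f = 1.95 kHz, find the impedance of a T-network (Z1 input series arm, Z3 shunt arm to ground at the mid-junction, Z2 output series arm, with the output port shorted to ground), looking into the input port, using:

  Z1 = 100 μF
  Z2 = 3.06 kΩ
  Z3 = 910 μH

Step 1 — Angular frequency: ω = 2π·f = 2π·1950 = 1.225e+04 rad/s.
Step 2 — Component impedances:
  Z1: Z = 1/(jωC) = -j/(ω·C) = 0 - j0.8162 Ω
  Z2: Z = R = 3060 Ω
  Z3: Z = jωL = j·1.225e+04·0.00091 = 0 + j11.15 Ω
Step 3 — With the output port shorted to ground, the output series arm Z2 runs from the junction to ground; the shunt arm Z3 also runs from the junction to ground. They appear in parallel: Z3 || Z2 = 0.04062 + j11.15 Ω.
Step 4 — Series with input arm Z1: Z_in = Z1 + (Z3 || Z2) = 0.04062 + j10.33 Ω = 10.33∠89.8° Ω.

Z = 0.04062 + j10.33 Ω = 10.33∠89.8° Ω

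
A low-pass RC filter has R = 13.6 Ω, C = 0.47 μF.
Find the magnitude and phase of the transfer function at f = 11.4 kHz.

Step 1 — Angular frequency: ω = 2π·1.14e+04 = 7.163e+04 rad/s.
Step 2 — Transfer function: H(jω) = 1/(1 + jωRC).
Step 3 — Denominator: 1 + jωRC = 1 + j·7.163e+04·13.6·4.7e-07 = 1 + j0.4578.
Step 4 — H = 0.8267 - j0.3785.
Step 5 — Magnitude: |H| = 0.9092 (-0.8 dB); phase: φ = -24.6°.

|H| = 0.9092 (-0.8 dB), φ = -24.6°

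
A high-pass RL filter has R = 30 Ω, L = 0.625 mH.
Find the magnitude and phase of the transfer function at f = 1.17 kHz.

Step 1 — Angular frequency: ω = 2π·1170 = 7351 rad/s.
Step 2 — Transfer function: H(jω) = jωL/(R + jωL).
Step 3 — Numerator jωL = j·4.595; denominator R + jωL = 30 + j4.595.
Step 4 — H = 0.02292 + j0.1496.
Step 5 — Magnitude: |H| = 0.1514 (-16.4 dB); phase: φ = 81.3°.

|H| = 0.1514 (-16.4 dB), φ = 81.3°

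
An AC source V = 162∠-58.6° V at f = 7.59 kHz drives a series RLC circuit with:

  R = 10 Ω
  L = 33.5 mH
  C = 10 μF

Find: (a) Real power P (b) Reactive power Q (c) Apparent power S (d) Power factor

Step 1 — Angular frequency: ω = 2π·f = 2π·7590 = 4.769e+04 rad/s.
Step 2 — Component impedances:
  R: Z = R = 10 Ω
  L: Z = jωL = j·4.769e+04·0.0335 = 0 + j1598 Ω
  C: Z = 1/(jωC) = -j/(ω·C) = 0 - j2.097 Ω
Step 3 — Series combination: Z_total = R + L + C = 10 + j1595 Ω = 1596∠89.6° Ω.
Step 4 — Source phasor: V = 162∠-58.6° V = 84.4 - j138.3 V.
Step 5 — Current: I = V / Z = -0.08633 - j0.05344 A = 0.1015∠-148.2° A.
Step 6 — Complex power: S = V·I* = 0.1031 + j16.45 VA.
Step 7 — Real power: P = Re(S) = 0.1031 W.
Step 8 — Reactive power: Q = Im(S) = 16.45 VAR.
Step 9 — Apparent power: |S| = 16.45 VA.
Step 10 — Power factor: PF = P/|S| = 0.006268 (lagging).

(a) P = 0.1031 W  (b) Q = 16.45 VAR  (c) S = 16.45 VA  (d) PF = 0.006268 (lagging)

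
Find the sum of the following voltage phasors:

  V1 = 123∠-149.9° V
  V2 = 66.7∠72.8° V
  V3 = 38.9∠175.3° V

Step 1 — Convert each phasor to rectangular form:
  V1 = 123·(cos(-149.9°) + j·sin(-149.9°)) = -106.4 - j61.69 V
  V2 = 66.7·(cos(72.8°) + j·sin(72.8°)) = 19.72 + j63.72 V
  V3 = 38.9·(cos(175.3°) + j·sin(175.3°)) = -38.77 + j3.187 V
Step 2 — Sum components: V_total = -125.5 + j5.219 V.
Step 3 — Convert to polar: |V_total| = 125.6 V, ∠V_total = 177.6°.

V_total = 125.6∠177.6° V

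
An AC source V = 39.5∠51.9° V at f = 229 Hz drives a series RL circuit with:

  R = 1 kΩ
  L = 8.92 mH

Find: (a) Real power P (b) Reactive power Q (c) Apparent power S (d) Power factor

Step 1 — Angular frequency: ω = 2π·f = 2π·229 = 1439 rad/s.
Step 2 — Component impedances:
  R: Z = R = 1000 Ω
  L: Z = jωL = j·1439·0.00892 = 0 + j12.83 Ω
Step 3 — Series combination: Z_total = R + L = 1000 + j12.83 Ω = 1000∠0.7° Ω.
Step 4 — Source phasor: V = 39.5∠51.9° V = 24.37 + j31.08 V.
Step 5 — Current: I = V / Z = 0.02477 + j0.03077 A = 0.0395∠51.2° A.
Step 6 — Complex power: S = V·I* = 1.56 + j0.02002 VA.
Step 7 — Real power: P = Re(S) = 1.56 W.
Step 8 — Reactive power: Q = Im(S) = 0.02002 VAR.
Step 9 — Apparent power: |S| = 1.56 VA.
Step 10 — Power factor: PF = P/|S| = 0.9999 (lagging).

(a) P = 1.56 W  (b) Q = 0.02002 VAR  (c) S = 1.56 VA  (d) PF = 0.9999 (lagging)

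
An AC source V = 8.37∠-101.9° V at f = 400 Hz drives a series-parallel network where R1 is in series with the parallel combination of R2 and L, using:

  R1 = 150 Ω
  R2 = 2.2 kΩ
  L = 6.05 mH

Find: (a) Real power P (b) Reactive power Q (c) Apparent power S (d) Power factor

Step 1 — Angular frequency: ω = 2π·f = 2π·400 = 2513 rad/s.
Step 2 — Component impedances:
  R1: Z = R = 150 Ω
  R2: Z = R = 2200 Ω
  L: Z = jωL = j·2513·0.00605 = 0 + j15.21 Ω
Step 3 — Parallel branch: R2 || L = 1/(1/R2 + 1/L) = 0.1051 + j15.2 Ω.
Step 4 — Series with R1: Z_total = R1 + (R2 || L) = 150.1 + j15.2 Ω = 150.9∠5.8° Ω.
Step 5 — Source phasor: V = 8.37∠-101.9° V = -1.726 - j8.19 V.
Step 6 — Current: I = V / Z = -0.01685 - j0.05286 A = 0.05548∠-107.7° A.
Step 7 — Complex power: S = V·I* = 0.462 + j0.0468 VA.
Step 8 — Real power: P = Re(S) = 0.462 W.
Step 9 — Reactive power: Q = Im(S) = 0.0468 VAR.
Step 10 — Apparent power: |S| = 0.4643 VA.
Step 11 — Power factor: PF = P/|S| = 0.9949 (lagging).

(a) P = 0.462 W  (b) Q = 0.0468 VAR  (c) S = 0.4643 VA  (d) PF = 0.9949 (lagging)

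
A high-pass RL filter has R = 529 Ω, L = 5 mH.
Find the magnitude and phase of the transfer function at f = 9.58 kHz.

Step 1 — Angular frequency: ω = 2π·9580 = 6.019e+04 rad/s.
Step 2 — Transfer function: H(jω) = jωL/(R + jωL).
Step 3 — Numerator jωL = j·301; denominator R + jωL = 529 + j301.
Step 4 — H = 0.2445 + j0.4298.
Step 5 — Magnitude: |H| = 0.4945 (-6.1 dB); phase: φ = 60.4°.

|H| = 0.4945 (-6.1 dB), φ = 60.4°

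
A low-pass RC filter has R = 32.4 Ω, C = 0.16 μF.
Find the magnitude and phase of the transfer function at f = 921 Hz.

Step 1 — Angular frequency: ω = 2π·921 = 5787 rad/s.
Step 2 — Transfer function: H(jω) = 1/(1 + jωRC).
Step 3 — Denominator: 1 + jωRC = 1 + j·5787·32.4·1.6e-07 = 1 + j0.03.
Step 4 — H = 0.9991 - j0.02997.
Step 5 — Magnitude: |H| = 0.9996 (-0.0 dB); phase: φ = -1.7°.

|H| = 0.9996 (-0.0 dB), φ = -1.7°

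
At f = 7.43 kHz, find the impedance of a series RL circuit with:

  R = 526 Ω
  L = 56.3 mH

Step 1 — Angular frequency: ω = 2π·f = 2π·7430 = 4.668e+04 rad/s.
Step 2 — Component impedances:
  R: Z = R = 526 Ω
  L: Z = jωL = j·4.668e+04·0.0563 = 0 + j2628 Ω
Step 3 — Series combination: Z_total = R + L = 526 + j2628 Ω = 2680∠78.7° Ω.

Z = 526 + j2628 Ω = 2680∠78.7° Ω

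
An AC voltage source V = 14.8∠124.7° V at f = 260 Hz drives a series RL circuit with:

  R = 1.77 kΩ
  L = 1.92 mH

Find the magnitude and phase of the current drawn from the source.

Step 1 — Angular frequency: ω = 2π·f = 2π·260 = 1634 rad/s.
Step 2 — Component impedances:
  R: Z = R = 1770 Ω
  L: Z = jωL = j·1634·0.00192 = 0 + j3.137 Ω
Step 3 — Series combination: Z_total = R + L = 1770 + j3.137 Ω = 1770∠0.1° Ω.
Step 4 — Source phasor: V = 14.8∠124.7° V = -8.425 + j12.17 V.
Step 5 — Ohm's law: I = V / Z_total = (-8.425 + j12.17) / (1770 + j3.137) = -0.004748 + j0.006883 A.
Step 6 — Convert to polar: |I| = 0.008362 A, ∠I = 124.6°.

I = 0.008362∠124.6° A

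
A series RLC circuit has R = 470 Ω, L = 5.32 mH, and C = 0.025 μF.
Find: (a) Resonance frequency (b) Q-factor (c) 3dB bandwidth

Step 1 — Resonance condition Im(Z)=0 gives ω₀ = 1/√(LC).
Step 2 — ω₀ = 1/√(0.00532·2.5e-08) = 8.671e+04 rad/s.
Step 3 — f₀ = ω₀/(2π) = 1.38e+04 Hz.
Step 4 — Series Q: Q = ω₀L/R = 8.671e+04·0.00532/470 = 0.9815.
Step 5 — 3dB bandwidth: Δω = ω₀/Q = 8.835e+04 rad/s; BW = Δω/(2π) = 1.406e+04 Hz.

(a) f₀ = 1.38e+04 Hz  (b) Q = 0.9815  (c) BW = 1.406e+04 Hz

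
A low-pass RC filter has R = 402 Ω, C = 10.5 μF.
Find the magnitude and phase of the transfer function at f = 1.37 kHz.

Step 1 — Angular frequency: ω = 2π·1370 = 8608 rad/s.
Step 2 — Transfer function: H(jω) = 1/(1 + jωRC).
Step 3 — Denominator: 1 + jωRC = 1 + j·8608·402·1.05e-05 = 1 + j36.33.
Step 4 — H = 0.0007569 - j0.0275.
Step 5 — Magnitude: |H| = 0.02751 (-31.2 dB); phase: φ = -88.4°.

|H| = 0.02751 (-31.2 dB), φ = -88.4°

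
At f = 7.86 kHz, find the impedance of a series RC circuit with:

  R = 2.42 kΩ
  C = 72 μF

Step 1 — Angular frequency: ω = 2π·f = 2π·7860 = 4.939e+04 rad/s.
Step 2 — Component impedances:
  R: Z = R = 2420 Ω
  C: Z = 1/(jωC) = -j/(ω·C) = 0 - j0.2812 Ω
Step 3 — Series combination: Z_total = R + C = 2420 - j0.2812 Ω = 2420∠-0.0° Ω.

Z = 2420 - j0.2812 Ω = 2420∠-0.0° Ω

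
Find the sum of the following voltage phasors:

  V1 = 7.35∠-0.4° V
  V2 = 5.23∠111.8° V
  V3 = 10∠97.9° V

Step 1 — Convert each phasor to rectangular form:
  V1 = 7.35·(cos(-0.4°) + j·sin(-0.4°)) = 7.35 - j0.05131 V
  V2 = 5.23·(cos(111.8°) + j·sin(111.8°)) = -1.942 + j4.856 V
  V3 = 10·(cos(97.9°) + j·sin(97.9°)) = -1.374 + j9.905 V
Step 2 — Sum components: V_total = 4.033 + j14.71 V.
Step 3 — Convert to polar: |V_total| = 15.25 V, ∠V_total = 74.7°.

V_total = 15.25∠74.7° V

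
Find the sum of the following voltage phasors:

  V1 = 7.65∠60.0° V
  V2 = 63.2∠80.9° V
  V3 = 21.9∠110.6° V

Step 1 — Convert each phasor to rectangular form:
  V1 = 7.65·(cos(60.0°) + j·sin(60.0°)) = 3.825 + j6.625 V
  V2 = 63.2·(cos(80.9°) + j·sin(80.9°)) = 9.996 + j62.4 V
  V3 = 21.9·(cos(110.6°) + j·sin(110.6°)) = -7.705 + j20.5 V
Step 2 — Sum components: V_total = 6.115 + j89.53 V.
Step 3 — Convert to polar: |V_total| = 89.74 V, ∠V_total = 86.1°.

V_total = 89.74∠86.1° V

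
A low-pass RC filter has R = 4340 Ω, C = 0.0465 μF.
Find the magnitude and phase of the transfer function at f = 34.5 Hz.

Step 1 — Angular frequency: ω = 2π·34.5 = 216.8 rad/s.
Step 2 — Transfer function: H(jω) = 1/(1 + jωRC).
Step 3 — Denominator: 1 + jωRC = 1 + j·216.8·4340·4.65e-08 = 1 + j0.04375.
Step 4 — H = 0.9981 - j0.04366.
Step 5 — Magnitude: |H| = 0.999 (-0.0 dB); phase: φ = -2.5°.

|H| = 0.999 (-0.0 dB), φ = -2.5°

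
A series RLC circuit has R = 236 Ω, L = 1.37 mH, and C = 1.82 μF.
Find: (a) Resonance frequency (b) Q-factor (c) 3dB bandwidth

Step 1 — Resonance condition Im(Z)=0 gives ω₀ = 1/√(LC).
Step 2 — ω₀ = 1/√(0.00137·1.82e-06) = 2.003e+04 rad/s.
Step 3 — f₀ = ω₀/(2π) = 3187 Hz.
Step 4 — Series Q: Q = ω₀L/R = 2.003e+04·0.00137/236 = 0.1163.
Step 5 — 3dB bandwidth: Δω = ω₀/Q = 1.723e+05 rad/s; BW = Δω/(2π) = 2.742e+04 Hz.

(a) f₀ = 3187 Hz  (b) Q = 0.1163  (c) BW = 2.742e+04 Hz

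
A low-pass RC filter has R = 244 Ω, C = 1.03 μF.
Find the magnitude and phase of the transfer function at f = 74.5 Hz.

Step 1 — Angular frequency: ω = 2π·74.5 = 468.1 rad/s.
Step 2 — Transfer function: H(jω) = 1/(1 + jωRC).
Step 3 — Denominator: 1 + jωRC = 1 + j·468.1·244·1.03e-06 = 1 + j0.1176.
Step 4 — H = 0.9863 - j0.116.
Step 5 — Magnitude: |H| = 0.9932 (-0.1 dB); phase: φ = -6.7°.

|H| = 0.9932 (-0.1 dB), φ = -6.7°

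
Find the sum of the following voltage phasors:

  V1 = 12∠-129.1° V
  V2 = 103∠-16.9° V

Step 1 — Convert each phasor to rectangular form:
  V1 = 12·(cos(-129.1°) + j·sin(-129.1°)) = -7.568 - j9.313 V
  V2 = 103·(cos(-16.9°) + j·sin(-16.9°)) = 98.55 - j29.94 V
Step 2 — Sum components: V_total = 90.98 - j39.25 V.
Step 3 — Convert to polar: |V_total| = 99.09 V, ∠V_total = -23.3°.

V_total = 99.09∠-23.3° V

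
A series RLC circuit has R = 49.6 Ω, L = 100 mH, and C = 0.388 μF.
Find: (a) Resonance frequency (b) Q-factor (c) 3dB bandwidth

Step 1 — Resonance condition Im(Z)=0 gives ω₀ = 1/√(LC).
Step 2 — ω₀ = 1/√(0.1·3.88e-07) = 5077 rad/s.
Step 3 — f₀ = ω₀/(2π) = 808 Hz.
Step 4 — Series Q: Q = ω₀L/R = 5077·0.1/49.6 = 10.24.
Step 5 — 3dB bandwidth: Δω = ω₀/Q = 496 rad/s; BW = Δω/(2π) = 78.94 Hz.

(a) f₀ = 808 Hz  (b) Q = 10.24  (c) BW = 78.94 Hz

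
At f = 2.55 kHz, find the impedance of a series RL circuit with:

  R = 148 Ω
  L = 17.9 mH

Step 1 — Angular frequency: ω = 2π·f = 2π·2550 = 1.602e+04 rad/s.
Step 2 — Component impedances:
  R: Z = R = 148 Ω
  L: Z = jωL = j·1.602e+04·0.0179 = 0 + j286.8 Ω
Step 3 — Series combination: Z_total = R + L = 148 + j286.8 Ω = 322.7∠62.7° Ω.

Z = 148 + j286.8 Ω = 322.7∠62.7° Ω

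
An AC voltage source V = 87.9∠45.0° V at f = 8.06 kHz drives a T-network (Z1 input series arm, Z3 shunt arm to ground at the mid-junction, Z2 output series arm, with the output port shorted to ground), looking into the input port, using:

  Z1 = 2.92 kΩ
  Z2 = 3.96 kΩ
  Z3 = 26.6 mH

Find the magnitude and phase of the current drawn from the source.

Step 1 — Angular frequency: ω = 2π·f = 2π·8060 = 5.064e+04 rad/s.
Step 2 — Component impedances:
  Z1: Z = R = 2920 Ω
  Z2: Z = R = 3960 Ω
  Z3: Z = jωL = j·5.064e+04·0.0266 = 0 + j1347 Ω
Step 3 — With the output port shorted to ground, the output series arm Z2 runs from the junction to ground; the shunt arm Z3 also runs from the junction to ground. They appear in parallel: Z3 || Z2 = 410.7 + j1207 Ω.
Step 4 — Series with input arm Z1: Z_in = Z1 + (Z3 || Z2) = 3331 + j1207 Ω = 3543∠19.9° Ω.
Step 5 — Source phasor: V = 87.9∠45.0° V = 62.15 + j62.15 V.
Step 6 — Ohm's law: I = V / Z_total = (62.15 + j62.15) / (3331 + j1207) = 0.02247 + j0.01051 A.
Step 7 — Convert to polar: |I| = 0.02481 A, ∠I = 25.1°.

I = 0.02481∠25.1° A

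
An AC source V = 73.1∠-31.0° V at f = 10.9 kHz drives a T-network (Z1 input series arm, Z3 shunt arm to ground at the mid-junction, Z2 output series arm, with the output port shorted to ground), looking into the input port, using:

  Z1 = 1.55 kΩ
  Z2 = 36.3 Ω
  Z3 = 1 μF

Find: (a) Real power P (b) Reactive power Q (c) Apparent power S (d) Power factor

Step 1 — Angular frequency: ω = 2π·f = 2π·1.09e+04 = 6.849e+04 rad/s.
Step 2 — Component impedances:
  Z1: Z = R = 1550 Ω
  Z2: Z = R = 36.3 Ω
  Z3: Z = 1/(jωC) = -j/(ω·C) = 0 - j14.6 Ω
Step 3 — With the output port shorted to ground, the output series arm Z2 runs from the junction to ground; the shunt arm Z3 also runs from the junction to ground. They appear in parallel: Z3 || Z2 = 5.055 - j12.57 Ω.
Step 4 — Series with input arm Z1: Z_in = Z1 + (Z3 || Z2) = 1555 - j12.57 Ω = 1555∠-0.5° Ω.
Step 5 — Source phasor: V = 73.1∠-31.0° V = 62.66 - j37.65 V.
Step 6 — Current: I = V / Z = 0.04049 - j0.02388 A = 0.04701∠-30.5° A.
Step 7 — Complex power: S = V·I* = 3.436 - j0.02777 VA.
Step 8 — Real power: P = Re(S) = 3.436 W.
Step 9 — Reactive power: Q = Im(S) = -0.02777 VAR.
Step 10 — Apparent power: |S| = 3.436 VA.
Step 11 — Power factor: PF = P/|S| = 1 (leading).

(a) P = 3.436 W  (b) Q = -0.02777 VAR  (c) S = 3.436 VA  (d) PF = 1 (leading)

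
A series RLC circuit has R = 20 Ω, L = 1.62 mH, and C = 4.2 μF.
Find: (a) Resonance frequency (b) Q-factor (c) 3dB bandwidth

Step 1 — Resonance: ω₀ = 1/√(LC) = 1/√(0.00162·4.2e-06) = 1.212e+04 rad/s.
Step 2 — f₀ = ω₀/(2π) = 1929 Hz.
Step 3 — Series Q: Q = ω₀L/R = 1.212e+04·0.00162/20 = 0.982.
Step 4 — Bandwidth: Δω = ω₀/Q = 1.235e+04 rad/s; BW = Δω/(2π) = 1965 Hz.

(a) f₀ = 1929 Hz  (b) Q = 0.982  (c) BW = 1965 Hz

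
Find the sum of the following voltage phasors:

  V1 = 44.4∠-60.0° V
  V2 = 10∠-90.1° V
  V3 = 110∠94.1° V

Step 1 — Convert each phasor to rectangular form:
  V1 = 44.4·(cos(-60.0°) + j·sin(-60.0°)) = 22.2 - j38.45 V
  V2 = 10·(cos(-90.1°) + j·sin(-90.1°)) = -0.01745 - j10 V
  V3 = 110·(cos(94.1°) + j·sin(94.1°)) = -7.865 + j109.7 V
Step 2 — Sum components: V_total = 14.32 + j61.27 V.
Step 3 — Convert to polar: |V_total| = 62.92 V, ∠V_total = 76.8°.

V_total = 62.92∠76.8° V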